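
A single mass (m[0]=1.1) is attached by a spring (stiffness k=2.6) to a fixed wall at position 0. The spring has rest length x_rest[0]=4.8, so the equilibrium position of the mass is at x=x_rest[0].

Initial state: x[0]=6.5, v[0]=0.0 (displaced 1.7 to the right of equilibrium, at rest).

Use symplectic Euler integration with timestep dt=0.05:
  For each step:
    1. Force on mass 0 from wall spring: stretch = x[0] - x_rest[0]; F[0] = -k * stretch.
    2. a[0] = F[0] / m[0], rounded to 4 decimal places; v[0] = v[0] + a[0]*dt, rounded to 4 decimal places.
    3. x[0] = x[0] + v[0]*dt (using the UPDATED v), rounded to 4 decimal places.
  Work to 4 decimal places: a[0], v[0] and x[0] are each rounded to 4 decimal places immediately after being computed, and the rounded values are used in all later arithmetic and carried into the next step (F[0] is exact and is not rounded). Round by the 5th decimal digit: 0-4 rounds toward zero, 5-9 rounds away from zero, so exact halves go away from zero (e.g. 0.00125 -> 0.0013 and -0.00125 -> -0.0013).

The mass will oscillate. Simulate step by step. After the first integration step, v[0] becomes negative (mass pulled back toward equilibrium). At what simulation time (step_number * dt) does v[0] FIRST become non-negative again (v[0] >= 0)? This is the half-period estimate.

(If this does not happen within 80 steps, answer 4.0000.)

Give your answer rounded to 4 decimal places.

Answer: 2.0500

Derivation:
Step 0: x=[6.5000] v=[0.0000]
Step 1: x=[6.4900] v=[-0.2009]
Step 2: x=[6.4700] v=[-0.4006]
Step 3: x=[6.4401] v=[-0.5980]
Step 4: x=[6.4005] v=[-0.7918]
Step 5: x=[6.3515] v=[-0.9810]
Step 6: x=[6.2933] v=[-1.1644]
Step 7: x=[6.2263] v=[-1.3409]
Step 8: x=[6.1508] v=[-1.5095]
Step 9: x=[6.0673] v=[-1.6691]
Step 10: x=[5.9764] v=[-1.8189]
Step 11: x=[5.8785] v=[-1.9579]
Step 12: x=[5.7742] v=[-2.0854]
Step 13: x=[5.6642] v=[-2.2005]
Step 14: x=[5.5491] v=[-2.3026]
Step 15: x=[5.4295] v=[-2.3911]
Step 16: x=[5.3062] v=[-2.4655]
Step 17: x=[5.1799] v=[-2.5253]
Step 18: x=[5.0514] v=[-2.5702]
Step 19: x=[4.9214] v=[-2.5999]
Step 20: x=[4.7907] v=[-2.6142]
Step 21: x=[4.6600] v=[-2.6131]
Step 22: x=[4.5302] v=[-2.5966]
Step 23: x=[4.4020] v=[-2.5647]
Step 24: x=[4.2761] v=[-2.5177]
Step 25: x=[4.1533] v=[-2.4558]
Step 26: x=[4.0343] v=[-2.3794]
Step 27: x=[3.9199] v=[-2.2889]
Step 28: x=[3.8107] v=[-2.1849]
Step 29: x=[3.7073] v=[-2.0680]
Step 30: x=[3.6104] v=[-1.9389]
Step 31: x=[3.5205] v=[-1.7983]
Step 32: x=[3.4381] v=[-1.6471]
Step 33: x=[3.3638] v=[-1.4862]
Step 34: x=[3.2980] v=[-1.3165]
Step 35: x=[3.2411] v=[-1.1390]
Step 36: x=[3.1934] v=[-0.9548]
Step 37: x=[3.1552] v=[-0.7649]
Step 38: x=[3.1267] v=[-0.5705]
Step 39: x=[3.1081] v=[-0.3727]
Step 40: x=[3.0995] v=[-0.1728]
Step 41: x=[3.1009] v=[0.0282]
First v>=0 after going negative at step 41, time=2.0500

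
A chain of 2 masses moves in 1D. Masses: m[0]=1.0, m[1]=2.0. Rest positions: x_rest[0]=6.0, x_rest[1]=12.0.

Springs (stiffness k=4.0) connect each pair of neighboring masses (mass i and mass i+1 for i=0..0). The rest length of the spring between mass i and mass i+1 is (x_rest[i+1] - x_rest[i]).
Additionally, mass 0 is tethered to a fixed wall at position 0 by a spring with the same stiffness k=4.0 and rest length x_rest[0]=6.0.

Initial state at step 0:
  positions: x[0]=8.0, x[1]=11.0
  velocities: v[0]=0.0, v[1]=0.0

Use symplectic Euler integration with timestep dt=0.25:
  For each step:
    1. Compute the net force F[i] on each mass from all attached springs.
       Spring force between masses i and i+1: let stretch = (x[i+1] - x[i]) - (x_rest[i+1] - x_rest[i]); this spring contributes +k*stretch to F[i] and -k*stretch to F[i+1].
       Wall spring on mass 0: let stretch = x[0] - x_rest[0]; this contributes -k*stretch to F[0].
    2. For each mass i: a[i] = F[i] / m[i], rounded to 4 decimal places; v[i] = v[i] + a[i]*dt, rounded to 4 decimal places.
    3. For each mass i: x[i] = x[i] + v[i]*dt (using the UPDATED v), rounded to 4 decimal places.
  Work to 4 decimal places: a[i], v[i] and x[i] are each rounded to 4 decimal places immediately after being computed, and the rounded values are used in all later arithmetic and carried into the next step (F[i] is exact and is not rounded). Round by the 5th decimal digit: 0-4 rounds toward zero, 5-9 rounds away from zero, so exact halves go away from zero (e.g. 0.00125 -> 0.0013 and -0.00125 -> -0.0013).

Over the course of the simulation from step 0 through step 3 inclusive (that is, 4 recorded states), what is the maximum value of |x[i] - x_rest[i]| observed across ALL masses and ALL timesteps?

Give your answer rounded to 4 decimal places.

Step 0: x=[8.0000 11.0000] v=[0.0000 0.0000]
Step 1: x=[6.7500 11.3750] v=[-5.0000 1.5000]
Step 2: x=[4.9688 11.9219] v=[-7.1250 2.1875]
Step 3: x=[3.6836 12.3497] v=[-5.1407 1.7110]
Max displacement = 2.3164

Answer: 2.3164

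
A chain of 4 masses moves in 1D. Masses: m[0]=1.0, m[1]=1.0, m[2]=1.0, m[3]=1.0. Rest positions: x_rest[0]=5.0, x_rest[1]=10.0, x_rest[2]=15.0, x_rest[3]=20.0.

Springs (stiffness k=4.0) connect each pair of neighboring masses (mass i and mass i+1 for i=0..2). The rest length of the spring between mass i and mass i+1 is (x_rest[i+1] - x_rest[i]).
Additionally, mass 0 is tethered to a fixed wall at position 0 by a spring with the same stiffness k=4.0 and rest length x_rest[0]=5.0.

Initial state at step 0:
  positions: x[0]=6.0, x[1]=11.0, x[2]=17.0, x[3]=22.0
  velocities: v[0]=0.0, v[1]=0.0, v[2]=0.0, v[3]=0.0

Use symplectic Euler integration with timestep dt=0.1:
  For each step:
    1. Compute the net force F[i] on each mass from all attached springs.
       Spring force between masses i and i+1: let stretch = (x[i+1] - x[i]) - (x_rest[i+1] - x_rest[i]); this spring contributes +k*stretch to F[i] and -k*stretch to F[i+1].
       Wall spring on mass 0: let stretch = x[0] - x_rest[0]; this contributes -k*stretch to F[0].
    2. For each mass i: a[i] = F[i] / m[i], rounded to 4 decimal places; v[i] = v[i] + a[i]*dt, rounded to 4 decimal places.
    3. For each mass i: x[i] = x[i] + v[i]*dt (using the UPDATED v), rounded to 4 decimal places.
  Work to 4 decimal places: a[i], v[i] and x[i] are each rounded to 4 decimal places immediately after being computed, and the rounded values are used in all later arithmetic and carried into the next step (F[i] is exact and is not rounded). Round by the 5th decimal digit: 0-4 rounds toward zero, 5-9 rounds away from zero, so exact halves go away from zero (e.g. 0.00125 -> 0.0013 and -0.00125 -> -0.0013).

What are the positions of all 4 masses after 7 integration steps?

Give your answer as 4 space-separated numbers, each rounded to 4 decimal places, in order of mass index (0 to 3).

Answer: 5.3640 11.4822 16.3529 21.8463

Derivation:
Step 0: x=[6.0000 11.0000 17.0000 22.0000] v=[0.0000 0.0000 0.0000 0.0000]
Step 1: x=[5.9600 11.0400 16.9600 22.0000] v=[-0.4000 0.4000 -0.4000 0.0000]
Step 2: x=[5.8848 11.1136 16.8848 21.9984] v=[-0.7520 0.7360 -0.7520 -0.0160]
Step 3: x=[5.7834 11.2089 16.7833 21.9923] v=[-1.0144 0.9530 -1.0150 -0.0614]
Step 4: x=[5.6676 11.3102 16.6672 21.9778] v=[-1.1576 1.0126 -1.1612 -0.1450]
Step 5: x=[5.5508 11.4000 16.5492 21.9509] v=[-1.1676 0.8984 -1.1798 -0.2692]
Step 6: x=[5.4460 11.4618 16.4413 21.9079] v=[-1.0482 0.6184 -1.0788 -0.4299]
Step 7: x=[5.3640 11.4822 16.3529 21.8463] v=[-0.8203 0.2039 -0.8840 -0.6165]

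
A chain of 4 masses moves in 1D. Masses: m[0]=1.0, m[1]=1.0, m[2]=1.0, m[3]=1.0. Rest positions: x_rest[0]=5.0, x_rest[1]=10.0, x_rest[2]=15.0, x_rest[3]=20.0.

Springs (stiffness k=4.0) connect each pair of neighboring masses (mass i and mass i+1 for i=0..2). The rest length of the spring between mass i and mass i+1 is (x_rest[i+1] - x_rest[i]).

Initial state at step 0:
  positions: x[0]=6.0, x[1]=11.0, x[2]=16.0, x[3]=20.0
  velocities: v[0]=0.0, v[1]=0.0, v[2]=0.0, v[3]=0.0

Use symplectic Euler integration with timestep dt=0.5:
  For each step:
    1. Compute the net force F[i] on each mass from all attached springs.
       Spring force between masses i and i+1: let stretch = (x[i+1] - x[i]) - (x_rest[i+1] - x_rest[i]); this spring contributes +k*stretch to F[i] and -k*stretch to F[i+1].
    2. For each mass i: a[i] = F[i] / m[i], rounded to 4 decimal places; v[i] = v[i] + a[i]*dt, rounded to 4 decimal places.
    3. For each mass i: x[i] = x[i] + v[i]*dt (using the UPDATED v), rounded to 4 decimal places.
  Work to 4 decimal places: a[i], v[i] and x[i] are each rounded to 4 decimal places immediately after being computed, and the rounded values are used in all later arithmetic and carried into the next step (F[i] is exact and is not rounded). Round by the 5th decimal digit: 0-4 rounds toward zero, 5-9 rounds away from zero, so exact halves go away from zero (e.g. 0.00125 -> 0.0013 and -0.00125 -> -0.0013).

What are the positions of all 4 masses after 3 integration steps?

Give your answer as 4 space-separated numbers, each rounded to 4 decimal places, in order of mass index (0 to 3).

Step 0: x=[6.0000 11.0000 16.0000 20.0000] v=[0.0000 0.0000 0.0000 0.0000]
Step 1: x=[6.0000 11.0000 15.0000 21.0000] v=[0.0000 0.0000 -2.0000 2.0000]
Step 2: x=[6.0000 10.0000 16.0000 21.0000] v=[0.0000 -2.0000 2.0000 0.0000]
Step 3: x=[5.0000 11.0000 16.0000 21.0000] v=[-2.0000 2.0000 0.0000 0.0000]

Answer: 5.0000 11.0000 16.0000 21.0000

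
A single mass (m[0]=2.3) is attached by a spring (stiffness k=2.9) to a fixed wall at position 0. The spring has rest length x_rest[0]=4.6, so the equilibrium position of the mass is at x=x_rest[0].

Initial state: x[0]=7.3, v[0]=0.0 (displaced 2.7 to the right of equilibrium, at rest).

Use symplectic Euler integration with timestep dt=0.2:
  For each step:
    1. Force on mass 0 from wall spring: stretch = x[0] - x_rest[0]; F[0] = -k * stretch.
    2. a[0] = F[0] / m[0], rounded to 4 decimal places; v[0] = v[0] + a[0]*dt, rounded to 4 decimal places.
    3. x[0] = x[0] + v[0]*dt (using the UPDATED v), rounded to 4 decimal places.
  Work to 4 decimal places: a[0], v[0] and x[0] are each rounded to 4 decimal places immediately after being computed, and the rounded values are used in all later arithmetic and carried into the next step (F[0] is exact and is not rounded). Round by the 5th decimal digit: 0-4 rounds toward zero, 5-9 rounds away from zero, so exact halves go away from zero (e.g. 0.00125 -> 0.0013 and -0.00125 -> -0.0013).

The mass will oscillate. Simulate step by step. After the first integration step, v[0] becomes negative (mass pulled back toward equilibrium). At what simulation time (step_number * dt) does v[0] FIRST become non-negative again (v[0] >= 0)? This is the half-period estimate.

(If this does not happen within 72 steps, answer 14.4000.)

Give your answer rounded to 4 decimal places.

Answer: 2.8000

Derivation:
Step 0: x=[7.3000] v=[0.0000]
Step 1: x=[7.1638] v=[-0.6809]
Step 2: x=[6.8983] v=[-1.3274]
Step 3: x=[6.5169] v=[-1.9070]
Step 4: x=[6.0388] v=[-2.3904]
Step 5: x=[5.4882] v=[-2.7532]
Step 6: x=[4.8928] v=[-2.9772]
Step 7: x=[4.2826] v=[-3.0510]
Step 8: x=[3.6884] v=[-2.9710]
Step 9: x=[3.1402] v=[-2.7411]
Step 10: x=[2.6656] v=[-2.3730]
Step 11: x=[2.2886] v=[-1.8852]
Step 12: x=[2.0281] v=[-1.3023]
Step 13: x=[1.8974] v=[-0.6537]
Step 14: x=[1.9030] v=[0.0278]
First v>=0 after going negative at step 14, time=2.8000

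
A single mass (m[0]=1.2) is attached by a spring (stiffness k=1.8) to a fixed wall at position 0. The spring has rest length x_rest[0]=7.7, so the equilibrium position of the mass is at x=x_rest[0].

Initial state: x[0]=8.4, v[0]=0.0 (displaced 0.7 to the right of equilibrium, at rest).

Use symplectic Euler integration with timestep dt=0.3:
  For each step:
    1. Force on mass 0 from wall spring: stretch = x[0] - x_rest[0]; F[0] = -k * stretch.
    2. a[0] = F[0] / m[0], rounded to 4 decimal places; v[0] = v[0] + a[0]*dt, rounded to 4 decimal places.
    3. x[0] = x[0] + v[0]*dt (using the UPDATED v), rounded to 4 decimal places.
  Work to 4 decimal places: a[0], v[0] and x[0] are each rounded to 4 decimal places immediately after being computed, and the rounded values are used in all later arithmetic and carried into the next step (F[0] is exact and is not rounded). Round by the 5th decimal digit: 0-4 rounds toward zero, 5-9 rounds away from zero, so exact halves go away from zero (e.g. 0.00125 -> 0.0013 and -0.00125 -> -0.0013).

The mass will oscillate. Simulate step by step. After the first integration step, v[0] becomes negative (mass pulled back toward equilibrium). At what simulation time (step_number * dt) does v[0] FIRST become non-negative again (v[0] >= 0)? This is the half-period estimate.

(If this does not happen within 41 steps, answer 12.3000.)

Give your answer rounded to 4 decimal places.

Answer: 2.7000

Derivation:
Step 0: x=[8.4000] v=[0.0000]
Step 1: x=[8.3055] v=[-0.3150]
Step 2: x=[8.1293] v=[-0.5875]
Step 3: x=[7.8951] v=[-0.7807]
Step 4: x=[7.6346] v=[-0.8685]
Step 5: x=[7.3829] v=[-0.8391]
Step 6: x=[7.1740] v=[-0.6964]
Step 7: x=[7.0361] v=[-0.4597]
Step 8: x=[6.9878] v=[-0.1609]
Step 9: x=[7.0357] v=[0.1596]
First v>=0 after going negative at step 9, time=2.7000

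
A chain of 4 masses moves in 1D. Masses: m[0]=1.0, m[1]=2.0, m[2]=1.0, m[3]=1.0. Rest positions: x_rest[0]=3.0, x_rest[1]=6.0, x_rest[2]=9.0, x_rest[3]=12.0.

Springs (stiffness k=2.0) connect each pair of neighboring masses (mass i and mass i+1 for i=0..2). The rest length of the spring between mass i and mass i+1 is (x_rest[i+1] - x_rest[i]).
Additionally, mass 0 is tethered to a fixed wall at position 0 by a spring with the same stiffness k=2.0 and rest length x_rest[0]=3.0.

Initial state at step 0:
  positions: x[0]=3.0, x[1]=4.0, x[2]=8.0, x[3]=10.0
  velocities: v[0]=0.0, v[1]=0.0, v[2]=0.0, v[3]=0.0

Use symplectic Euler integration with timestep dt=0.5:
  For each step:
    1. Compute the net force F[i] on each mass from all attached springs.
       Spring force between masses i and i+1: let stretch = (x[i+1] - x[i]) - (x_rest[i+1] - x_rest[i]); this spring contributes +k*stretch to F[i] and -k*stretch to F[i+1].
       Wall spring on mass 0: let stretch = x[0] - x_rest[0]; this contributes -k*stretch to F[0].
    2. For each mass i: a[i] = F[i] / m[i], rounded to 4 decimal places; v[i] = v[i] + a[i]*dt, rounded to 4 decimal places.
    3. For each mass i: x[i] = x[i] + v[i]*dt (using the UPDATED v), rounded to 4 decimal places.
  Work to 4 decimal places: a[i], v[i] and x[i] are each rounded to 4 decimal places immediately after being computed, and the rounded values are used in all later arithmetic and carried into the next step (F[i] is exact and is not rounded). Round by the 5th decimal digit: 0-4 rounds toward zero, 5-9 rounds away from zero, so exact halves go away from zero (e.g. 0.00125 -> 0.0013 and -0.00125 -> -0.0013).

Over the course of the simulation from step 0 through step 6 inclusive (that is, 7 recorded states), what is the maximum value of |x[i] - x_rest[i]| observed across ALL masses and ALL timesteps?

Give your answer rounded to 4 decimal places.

Answer: 2.3750

Derivation:
Step 0: x=[3.0000 4.0000 8.0000 10.0000] v=[0.0000 0.0000 0.0000 0.0000]
Step 1: x=[2.0000 4.7500 7.0000 10.5000] v=[-2.0000 1.5000 -2.0000 1.0000]
Step 2: x=[1.3750 5.3750 6.6250 10.7500] v=[-1.2500 1.2500 -0.7500 0.5000]
Step 3: x=[2.0625 5.3125 7.6875 10.4375] v=[1.3750 -0.1250 2.1250 -0.6250]
Step 4: x=[3.3438 5.0313 8.9375 10.2500] v=[2.5625 -0.5625 2.5000 -0.3750]
Step 5: x=[3.7969 5.3048 8.8907 10.9063] v=[0.9062 0.5469 -0.0937 1.3125]
Step 6: x=[3.1055 6.0978 8.0587 12.0548] v=[-1.3828 1.5859 -1.6640 2.2969]
Max displacement = 2.3750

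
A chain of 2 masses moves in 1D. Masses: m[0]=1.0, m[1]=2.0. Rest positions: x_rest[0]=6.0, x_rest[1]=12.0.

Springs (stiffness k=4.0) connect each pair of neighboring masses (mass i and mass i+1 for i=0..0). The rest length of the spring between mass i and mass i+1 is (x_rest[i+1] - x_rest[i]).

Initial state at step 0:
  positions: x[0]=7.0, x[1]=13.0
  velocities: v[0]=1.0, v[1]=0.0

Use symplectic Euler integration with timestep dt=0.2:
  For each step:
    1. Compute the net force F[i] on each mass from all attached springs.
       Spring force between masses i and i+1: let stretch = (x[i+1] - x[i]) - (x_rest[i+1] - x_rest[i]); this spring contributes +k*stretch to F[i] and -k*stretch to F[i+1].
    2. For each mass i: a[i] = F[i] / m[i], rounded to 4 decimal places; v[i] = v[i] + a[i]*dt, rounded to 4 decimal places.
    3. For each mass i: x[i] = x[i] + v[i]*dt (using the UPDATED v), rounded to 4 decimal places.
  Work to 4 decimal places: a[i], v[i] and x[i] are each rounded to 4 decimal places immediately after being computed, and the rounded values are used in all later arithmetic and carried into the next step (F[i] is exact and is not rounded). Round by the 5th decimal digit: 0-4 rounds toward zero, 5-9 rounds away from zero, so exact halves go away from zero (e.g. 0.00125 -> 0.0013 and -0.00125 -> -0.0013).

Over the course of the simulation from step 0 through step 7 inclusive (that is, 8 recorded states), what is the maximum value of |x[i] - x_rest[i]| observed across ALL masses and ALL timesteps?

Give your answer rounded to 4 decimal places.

Answer: 1.5243

Derivation:
Step 0: x=[7.0000 13.0000] v=[1.0000 0.0000]
Step 1: x=[7.2000 13.0000] v=[1.0000 0.0000]
Step 2: x=[7.3680 13.0160] v=[0.8400 0.0800]
Step 3: x=[7.4797 13.0602] v=[0.5584 0.2208]
Step 4: x=[7.5243 13.1379] v=[0.2228 0.3886]
Step 5: x=[7.5070 13.2465] v=[-0.0863 0.5432]
Step 6: x=[7.4481 13.3760] v=[-0.2947 0.6474]
Step 7: x=[7.3776 13.5112] v=[-0.3524 0.6762]
Max displacement = 1.5243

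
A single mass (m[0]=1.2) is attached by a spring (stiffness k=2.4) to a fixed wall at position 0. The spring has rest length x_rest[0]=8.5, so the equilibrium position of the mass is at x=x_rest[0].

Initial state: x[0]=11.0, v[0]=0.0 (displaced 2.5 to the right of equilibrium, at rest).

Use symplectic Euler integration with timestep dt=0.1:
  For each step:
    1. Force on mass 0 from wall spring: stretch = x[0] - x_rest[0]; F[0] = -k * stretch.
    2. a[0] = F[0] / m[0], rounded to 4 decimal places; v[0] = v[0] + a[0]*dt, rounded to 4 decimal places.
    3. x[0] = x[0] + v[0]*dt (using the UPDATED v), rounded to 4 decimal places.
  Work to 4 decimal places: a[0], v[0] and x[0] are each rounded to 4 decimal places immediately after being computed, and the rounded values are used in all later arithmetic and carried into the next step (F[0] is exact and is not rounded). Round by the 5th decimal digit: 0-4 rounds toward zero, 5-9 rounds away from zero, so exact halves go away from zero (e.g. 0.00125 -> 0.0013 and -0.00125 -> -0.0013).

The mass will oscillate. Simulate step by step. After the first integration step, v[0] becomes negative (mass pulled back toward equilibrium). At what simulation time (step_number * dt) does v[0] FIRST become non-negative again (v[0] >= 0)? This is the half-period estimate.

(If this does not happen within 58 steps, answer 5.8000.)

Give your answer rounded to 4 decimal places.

Answer: 2.3000

Derivation:
Step 0: x=[11.0000] v=[0.0000]
Step 1: x=[10.9500] v=[-0.5000]
Step 2: x=[10.8510] v=[-0.9900]
Step 3: x=[10.7050] v=[-1.4602]
Step 4: x=[10.5149] v=[-1.9012]
Step 5: x=[10.2845] v=[-2.3042]
Step 6: x=[10.0184] v=[-2.6611]
Step 7: x=[9.7219] v=[-2.9648]
Step 8: x=[9.4010] v=[-3.2092]
Step 9: x=[9.0621] v=[-3.3894]
Step 10: x=[8.7119] v=[-3.5018]
Step 11: x=[8.3575] v=[-3.5442]
Step 12: x=[8.0059] v=[-3.5157]
Step 13: x=[7.6642] v=[-3.4169]
Step 14: x=[7.3392] v=[-3.2497]
Step 15: x=[7.0375] v=[-3.0175]
Step 16: x=[6.7650] v=[-2.7250]
Step 17: x=[6.5272] v=[-2.3780]
Step 18: x=[6.3289] v=[-1.9834]
Step 19: x=[6.1740] v=[-1.5492]
Step 20: x=[6.0656] v=[-1.0840]
Step 21: x=[6.0059] v=[-0.5971]
Step 22: x=[5.9961] v=[-0.0983]
Step 23: x=[6.0364] v=[0.4025]
First v>=0 after going negative at step 23, time=2.3000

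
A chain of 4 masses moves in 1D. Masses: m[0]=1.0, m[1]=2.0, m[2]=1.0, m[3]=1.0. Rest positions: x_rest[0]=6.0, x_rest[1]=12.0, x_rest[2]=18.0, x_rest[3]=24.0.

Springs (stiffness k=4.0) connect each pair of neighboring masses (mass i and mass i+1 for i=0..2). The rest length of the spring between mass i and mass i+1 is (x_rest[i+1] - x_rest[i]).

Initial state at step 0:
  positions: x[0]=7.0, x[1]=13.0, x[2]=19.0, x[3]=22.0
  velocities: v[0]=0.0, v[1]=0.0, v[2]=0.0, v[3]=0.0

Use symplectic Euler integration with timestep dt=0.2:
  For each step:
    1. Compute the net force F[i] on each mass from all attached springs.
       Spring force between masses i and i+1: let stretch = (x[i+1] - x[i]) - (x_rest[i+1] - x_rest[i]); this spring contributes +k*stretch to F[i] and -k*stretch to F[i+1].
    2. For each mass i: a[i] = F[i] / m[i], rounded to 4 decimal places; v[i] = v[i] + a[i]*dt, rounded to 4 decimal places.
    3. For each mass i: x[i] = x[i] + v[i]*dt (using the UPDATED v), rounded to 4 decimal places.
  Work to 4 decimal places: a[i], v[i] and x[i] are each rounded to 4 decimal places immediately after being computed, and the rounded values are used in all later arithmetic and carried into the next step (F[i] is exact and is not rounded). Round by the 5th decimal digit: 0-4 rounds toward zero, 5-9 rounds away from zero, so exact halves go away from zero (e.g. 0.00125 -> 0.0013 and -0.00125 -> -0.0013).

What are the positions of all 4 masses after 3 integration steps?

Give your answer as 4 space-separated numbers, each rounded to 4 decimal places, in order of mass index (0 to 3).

Answer: 6.9939 12.8326 17.1676 24.1734

Derivation:
Step 0: x=[7.0000 13.0000 19.0000 22.0000] v=[0.0000 0.0000 0.0000 0.0000]
Step 1: x=[7.0000 13.0000 18.5200 22.4800] v=[0.0000 0.0000 -2.4000 2.4000]
Step 2: x=[7.0000 12.9616 17.7904 23.2864] v=[0.0000 -0.1920 -3.6480 4.0320]
Step 3: x=[6.9939 12.8326 17.1676 24.1734] v=[-0.0307 -0.6451 -3.1142 4.4352]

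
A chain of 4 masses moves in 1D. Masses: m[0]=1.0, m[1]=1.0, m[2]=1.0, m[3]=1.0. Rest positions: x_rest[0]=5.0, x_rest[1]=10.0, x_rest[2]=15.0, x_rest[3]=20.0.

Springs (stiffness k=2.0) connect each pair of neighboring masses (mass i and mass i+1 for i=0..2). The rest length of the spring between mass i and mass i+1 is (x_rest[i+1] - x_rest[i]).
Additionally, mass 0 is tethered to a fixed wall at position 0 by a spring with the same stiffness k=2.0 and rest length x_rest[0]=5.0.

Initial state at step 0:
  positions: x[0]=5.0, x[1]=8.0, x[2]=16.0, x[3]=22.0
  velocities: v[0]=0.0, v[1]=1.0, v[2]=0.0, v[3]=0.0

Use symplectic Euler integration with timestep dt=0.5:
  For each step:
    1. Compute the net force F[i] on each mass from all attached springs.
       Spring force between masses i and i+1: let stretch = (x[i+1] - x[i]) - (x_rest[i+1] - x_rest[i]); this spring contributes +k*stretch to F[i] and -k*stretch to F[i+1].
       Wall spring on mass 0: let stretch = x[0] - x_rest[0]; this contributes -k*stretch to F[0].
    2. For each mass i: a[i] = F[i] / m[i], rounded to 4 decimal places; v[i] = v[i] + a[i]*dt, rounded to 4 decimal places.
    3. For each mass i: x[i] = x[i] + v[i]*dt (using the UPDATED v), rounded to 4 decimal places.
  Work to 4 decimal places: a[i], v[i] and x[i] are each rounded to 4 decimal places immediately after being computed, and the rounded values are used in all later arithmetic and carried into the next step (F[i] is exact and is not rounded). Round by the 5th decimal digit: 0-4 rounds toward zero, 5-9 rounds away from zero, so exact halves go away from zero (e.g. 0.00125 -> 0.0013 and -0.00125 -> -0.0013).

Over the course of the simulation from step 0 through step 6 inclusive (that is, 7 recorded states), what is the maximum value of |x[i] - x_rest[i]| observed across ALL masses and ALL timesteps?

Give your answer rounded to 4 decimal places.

Answer: 2.9375

Derivation:
Step 0: x=[5.0000 8.0000 16.0000 22.0000] v=[0.0000 1.0000 0.0000 0.0000]
Step 1: x=[4.0000 11.0000 15.0000 21.5000] v=[-2.0000 6.0000 -2.0000 -1.0000]
Step 2: x=[4.5000 12.5000 15.2500 20.2500] v=[1.0000 3.0000 0.5000 -2.5000]
Step 3: x=[6.7500 11.3750 16.6250 19.0000] v=[4.5000 -2.2500 2.7500 -2.5000]
Step 4: x=[7.9375 10.5625 16.5625 19.0625] v=[2.3750 -1.6250 -0.1250 0.1250]
Step 5: x=[6.4688 11.4375 14.7500 20.3750] v=[-2.9375 1.7500 -3.6250 2.6250]
Step 6: x=[4.2500 11.4844 14.0938 21.3750] v=[-4.4376 0.0938 -1.3125 2.0000]
Max displacement = 2.9375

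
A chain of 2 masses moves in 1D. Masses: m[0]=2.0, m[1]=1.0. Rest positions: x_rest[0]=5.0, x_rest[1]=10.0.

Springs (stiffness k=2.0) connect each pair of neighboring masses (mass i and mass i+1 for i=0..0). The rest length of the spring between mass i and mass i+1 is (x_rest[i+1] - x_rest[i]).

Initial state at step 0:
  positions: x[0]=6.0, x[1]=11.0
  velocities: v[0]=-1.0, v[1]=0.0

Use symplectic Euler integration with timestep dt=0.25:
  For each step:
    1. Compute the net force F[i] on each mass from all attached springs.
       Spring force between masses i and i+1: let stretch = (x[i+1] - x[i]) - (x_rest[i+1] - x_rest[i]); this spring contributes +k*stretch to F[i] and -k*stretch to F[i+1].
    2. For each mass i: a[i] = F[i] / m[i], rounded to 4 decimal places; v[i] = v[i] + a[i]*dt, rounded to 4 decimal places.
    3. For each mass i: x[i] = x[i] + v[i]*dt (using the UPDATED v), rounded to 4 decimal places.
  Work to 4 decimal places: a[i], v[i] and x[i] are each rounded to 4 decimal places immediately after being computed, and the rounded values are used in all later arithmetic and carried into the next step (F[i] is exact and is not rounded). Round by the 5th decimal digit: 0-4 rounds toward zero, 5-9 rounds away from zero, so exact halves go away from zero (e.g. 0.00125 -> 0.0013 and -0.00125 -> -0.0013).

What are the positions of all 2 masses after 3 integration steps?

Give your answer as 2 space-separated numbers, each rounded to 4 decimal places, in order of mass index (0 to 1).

Answer: 5.3096 10.8809

Derivation:
Step 0: x=[6.0000 11.0000] v=[-1.0000 0.0000]
Step 1: x=[5.7500 11.0000] v=[-1.0000 0.0000]
Step 2: x=[5.5156 10.9688] v=[-0.9375 -0.1250]
Step 3: x=[5.3096 10.8809] v=[-0.8242 -0.3516]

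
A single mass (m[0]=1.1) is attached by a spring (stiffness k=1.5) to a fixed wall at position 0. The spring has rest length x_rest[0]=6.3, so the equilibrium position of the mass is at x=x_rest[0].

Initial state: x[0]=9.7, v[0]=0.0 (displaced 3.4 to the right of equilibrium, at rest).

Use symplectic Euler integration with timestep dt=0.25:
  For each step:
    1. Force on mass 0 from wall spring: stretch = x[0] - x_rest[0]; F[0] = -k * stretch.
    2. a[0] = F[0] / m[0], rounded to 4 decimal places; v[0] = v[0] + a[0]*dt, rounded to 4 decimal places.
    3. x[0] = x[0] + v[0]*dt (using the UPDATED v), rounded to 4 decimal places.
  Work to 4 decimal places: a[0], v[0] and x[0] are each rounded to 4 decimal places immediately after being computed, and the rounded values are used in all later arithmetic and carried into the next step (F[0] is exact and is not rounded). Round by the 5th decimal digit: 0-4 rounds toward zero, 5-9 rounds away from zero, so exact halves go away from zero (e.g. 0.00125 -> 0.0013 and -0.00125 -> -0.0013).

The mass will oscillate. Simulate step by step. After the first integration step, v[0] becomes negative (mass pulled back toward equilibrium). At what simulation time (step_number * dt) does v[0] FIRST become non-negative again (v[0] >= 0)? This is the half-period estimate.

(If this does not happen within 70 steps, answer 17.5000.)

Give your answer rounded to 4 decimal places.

Step 0: x=[9.7000] v=[0.0000]
Step 1: x=[9.4102] v=[-1.1591]
Step 2: x=[8.8554] v=[-2.2194]
Step 3: x=[8.0828] v=[-3.0906]
Step 4: x=[7.1582] v=[-3.6984]
Step 5: x=[6.1605] v=[-3.9910]
Step 6: x=[5.1746] v=[-3.9435]
Step 7: x=[4.2846] v=[-3.5599]
Step 8: x=[3.5664] v=[-2.8728]
Step 9: x=[3.0812] v=[-1.9409]
Step 10: x=[2.8703] v=[-0.8436]
Step 11: x=[2.9517] v=[0.3256]
First v>=0 after going negative at step 11, time=2.7500

Answer: 2.7500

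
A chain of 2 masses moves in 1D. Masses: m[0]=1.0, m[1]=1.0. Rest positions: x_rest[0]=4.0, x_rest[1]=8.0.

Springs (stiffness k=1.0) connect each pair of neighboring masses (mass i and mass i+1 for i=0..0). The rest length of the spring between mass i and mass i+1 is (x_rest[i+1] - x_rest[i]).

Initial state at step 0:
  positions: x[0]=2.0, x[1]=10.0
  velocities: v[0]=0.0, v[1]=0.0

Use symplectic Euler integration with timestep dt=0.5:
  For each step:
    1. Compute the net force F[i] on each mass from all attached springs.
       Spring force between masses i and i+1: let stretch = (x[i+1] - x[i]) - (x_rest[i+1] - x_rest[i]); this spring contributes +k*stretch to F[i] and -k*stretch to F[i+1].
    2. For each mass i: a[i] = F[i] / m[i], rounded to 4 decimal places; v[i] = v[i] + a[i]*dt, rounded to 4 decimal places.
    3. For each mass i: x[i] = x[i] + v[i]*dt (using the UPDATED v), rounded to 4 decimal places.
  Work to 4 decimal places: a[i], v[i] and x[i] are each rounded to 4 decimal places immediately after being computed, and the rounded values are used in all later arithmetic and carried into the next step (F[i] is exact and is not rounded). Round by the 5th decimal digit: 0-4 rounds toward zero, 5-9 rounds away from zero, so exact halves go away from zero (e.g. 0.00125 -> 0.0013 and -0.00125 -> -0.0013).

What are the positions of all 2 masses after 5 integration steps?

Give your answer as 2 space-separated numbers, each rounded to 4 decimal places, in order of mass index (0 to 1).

Step 0: x=[2.0000 10.0000] v=[0.0000 0.0000]
Step 1: x=[3.0000 9.0000] v=[2.0000 -2.0000]
Step 2: x=[4.5000 7.5000] v=[3.0000 -3.0000]
Step 3: x=[5.7500 6.2500] v=[2.5000 -2.5000]
Step 4: x=[6.1250 5.8750] v=[0.7500 -0.7500]
Step 5: x=[5.4375 6.5625] v=[-1.3750 1.3750]

Answer: 5.4375 6.5625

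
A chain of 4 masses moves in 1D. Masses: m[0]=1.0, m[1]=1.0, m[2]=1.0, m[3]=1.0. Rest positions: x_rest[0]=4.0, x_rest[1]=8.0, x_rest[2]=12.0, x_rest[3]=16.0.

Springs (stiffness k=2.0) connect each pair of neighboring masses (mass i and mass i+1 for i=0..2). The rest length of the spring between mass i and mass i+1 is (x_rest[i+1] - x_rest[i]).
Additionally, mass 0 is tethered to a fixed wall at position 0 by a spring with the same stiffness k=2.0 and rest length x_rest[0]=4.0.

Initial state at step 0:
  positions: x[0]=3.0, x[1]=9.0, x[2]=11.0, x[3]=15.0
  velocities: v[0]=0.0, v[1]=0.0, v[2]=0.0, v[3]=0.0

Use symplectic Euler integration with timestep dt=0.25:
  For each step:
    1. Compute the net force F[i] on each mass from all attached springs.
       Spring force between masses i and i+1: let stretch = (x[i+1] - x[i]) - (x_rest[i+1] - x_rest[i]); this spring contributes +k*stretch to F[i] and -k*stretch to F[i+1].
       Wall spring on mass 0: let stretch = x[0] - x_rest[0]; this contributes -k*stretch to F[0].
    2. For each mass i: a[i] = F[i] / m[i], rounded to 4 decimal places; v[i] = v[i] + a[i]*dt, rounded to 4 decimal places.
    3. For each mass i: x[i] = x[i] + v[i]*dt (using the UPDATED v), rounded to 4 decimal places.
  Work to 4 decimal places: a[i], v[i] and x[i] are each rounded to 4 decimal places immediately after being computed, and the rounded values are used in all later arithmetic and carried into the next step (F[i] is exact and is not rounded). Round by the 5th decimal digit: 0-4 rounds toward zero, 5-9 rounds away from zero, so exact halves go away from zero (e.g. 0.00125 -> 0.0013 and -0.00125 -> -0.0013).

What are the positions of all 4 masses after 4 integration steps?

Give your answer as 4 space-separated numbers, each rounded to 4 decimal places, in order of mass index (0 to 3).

Answer: 4.8307 6.4825 12.0206 15.3421

Derivation:
Step 0: x=[3.0000 9.0000 11.0000 15.0000] v=[0.0000 0.0000 0.0000 0.0000]
Step 1: x=[3.3750 8.5000 11.2500 15.0000] v=[1.5000 -2.0000 1.0000 0.0000]
Step 2: x=[3.9688 7.7031 11.6250 15.0313] v=[2.3750 -3.1875 1.5000 0.1250]
Step 3: x=[4.5333 6.9297 11.9356 15.1368] v=[2.2578 -3.0937 1.2422 0.4219]
Step 4: x=[4.8307 6.4825 12.0206 15.3421] v=[1.1894 -1.7890 0.3399 0.8213]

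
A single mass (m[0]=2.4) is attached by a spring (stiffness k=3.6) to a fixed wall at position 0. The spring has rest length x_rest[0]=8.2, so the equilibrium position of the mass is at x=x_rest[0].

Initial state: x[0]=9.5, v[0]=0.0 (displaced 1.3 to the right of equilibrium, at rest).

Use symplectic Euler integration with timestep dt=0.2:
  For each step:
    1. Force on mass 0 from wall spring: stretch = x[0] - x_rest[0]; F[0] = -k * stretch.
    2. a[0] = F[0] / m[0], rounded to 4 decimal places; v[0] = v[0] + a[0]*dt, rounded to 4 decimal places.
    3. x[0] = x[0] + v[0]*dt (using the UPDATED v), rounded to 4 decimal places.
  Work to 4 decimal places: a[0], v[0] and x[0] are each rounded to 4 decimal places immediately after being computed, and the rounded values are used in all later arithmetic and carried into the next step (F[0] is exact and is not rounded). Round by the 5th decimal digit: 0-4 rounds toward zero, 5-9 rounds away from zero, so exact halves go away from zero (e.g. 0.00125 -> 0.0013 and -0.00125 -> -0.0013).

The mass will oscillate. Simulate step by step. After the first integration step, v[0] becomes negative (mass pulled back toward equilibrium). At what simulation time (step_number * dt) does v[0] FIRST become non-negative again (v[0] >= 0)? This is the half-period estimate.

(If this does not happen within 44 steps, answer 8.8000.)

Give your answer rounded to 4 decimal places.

Answer: 2.6000

Derivation:
Step 0: x=[9.5000] v=[0.0000]
Step 1: x=[9.4220] v=[-0.3900]
Step 2: x=[9.2707] v=[-0.7566]
Step 3: x=[9.0551] v=[-1.0778]
Step 4: x=[8.7882] v=[-1.3343]
Step 5: x=[8.4860] v=[-1.5108]
Step 6: x=[8.1667] v=[-1.5966]
Step 7: x=[7.8494] v=[-1.5866]
Step 8: x=[7.5531] v=[-1.4814]
Step 9: x=[7.2956] v=[-1.2873]
Step 10: x=[7.0924] v=[-1.0160]
Step 11: x=[6.9557] v=[-0.6837]
Step 12: x=[6.8936] v=[-0.3104]
Step 13: x=[6.9099] v=[0.0815]
First v>=0 after going negative at step 13, time=2.6000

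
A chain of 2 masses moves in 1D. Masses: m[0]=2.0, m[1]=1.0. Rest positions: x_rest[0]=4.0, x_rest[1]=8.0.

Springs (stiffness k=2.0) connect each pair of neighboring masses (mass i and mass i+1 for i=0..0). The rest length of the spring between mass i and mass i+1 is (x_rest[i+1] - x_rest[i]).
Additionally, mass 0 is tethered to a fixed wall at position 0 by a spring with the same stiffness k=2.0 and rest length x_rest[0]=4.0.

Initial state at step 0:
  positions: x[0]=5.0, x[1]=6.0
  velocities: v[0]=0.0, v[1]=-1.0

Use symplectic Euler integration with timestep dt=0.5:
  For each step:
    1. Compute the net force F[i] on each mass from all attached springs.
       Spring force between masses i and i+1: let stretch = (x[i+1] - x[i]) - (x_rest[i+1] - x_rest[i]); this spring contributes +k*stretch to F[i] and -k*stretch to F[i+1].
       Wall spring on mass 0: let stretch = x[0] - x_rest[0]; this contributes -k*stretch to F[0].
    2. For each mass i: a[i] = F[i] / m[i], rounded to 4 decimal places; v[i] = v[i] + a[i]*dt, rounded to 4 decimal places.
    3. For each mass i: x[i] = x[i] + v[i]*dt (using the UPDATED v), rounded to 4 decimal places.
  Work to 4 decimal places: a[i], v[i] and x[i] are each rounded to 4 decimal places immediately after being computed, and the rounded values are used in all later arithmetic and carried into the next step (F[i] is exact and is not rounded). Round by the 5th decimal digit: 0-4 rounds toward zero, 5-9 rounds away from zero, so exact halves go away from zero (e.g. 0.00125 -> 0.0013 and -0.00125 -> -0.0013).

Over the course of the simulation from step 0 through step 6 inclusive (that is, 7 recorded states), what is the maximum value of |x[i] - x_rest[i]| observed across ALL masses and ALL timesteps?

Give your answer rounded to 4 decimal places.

Answer: 2.0233

Derivation:
Step 0: x=[5.0000 6.0000] v=[0.0000 -1.0000]
Step 1: x=[4.0000 7.0000] v=[-2.0000 2.0000]
Step 2: x=[2.7500 8.5000] v=[-2.5000 3.0000]
Step 3: x=[2.2500 9.1250] v=[-1.0000 1.2500]
Step 4: x=[2.9063 8.3125] v=[1.3125 -1.6250]
Step 5: x=[4.1876 6.7969] v=[2.5625 -3.0312]
Step 6: x=[5.0743 5.9767] v=[1.7734 -1.6405]
Max displacement = 2.0233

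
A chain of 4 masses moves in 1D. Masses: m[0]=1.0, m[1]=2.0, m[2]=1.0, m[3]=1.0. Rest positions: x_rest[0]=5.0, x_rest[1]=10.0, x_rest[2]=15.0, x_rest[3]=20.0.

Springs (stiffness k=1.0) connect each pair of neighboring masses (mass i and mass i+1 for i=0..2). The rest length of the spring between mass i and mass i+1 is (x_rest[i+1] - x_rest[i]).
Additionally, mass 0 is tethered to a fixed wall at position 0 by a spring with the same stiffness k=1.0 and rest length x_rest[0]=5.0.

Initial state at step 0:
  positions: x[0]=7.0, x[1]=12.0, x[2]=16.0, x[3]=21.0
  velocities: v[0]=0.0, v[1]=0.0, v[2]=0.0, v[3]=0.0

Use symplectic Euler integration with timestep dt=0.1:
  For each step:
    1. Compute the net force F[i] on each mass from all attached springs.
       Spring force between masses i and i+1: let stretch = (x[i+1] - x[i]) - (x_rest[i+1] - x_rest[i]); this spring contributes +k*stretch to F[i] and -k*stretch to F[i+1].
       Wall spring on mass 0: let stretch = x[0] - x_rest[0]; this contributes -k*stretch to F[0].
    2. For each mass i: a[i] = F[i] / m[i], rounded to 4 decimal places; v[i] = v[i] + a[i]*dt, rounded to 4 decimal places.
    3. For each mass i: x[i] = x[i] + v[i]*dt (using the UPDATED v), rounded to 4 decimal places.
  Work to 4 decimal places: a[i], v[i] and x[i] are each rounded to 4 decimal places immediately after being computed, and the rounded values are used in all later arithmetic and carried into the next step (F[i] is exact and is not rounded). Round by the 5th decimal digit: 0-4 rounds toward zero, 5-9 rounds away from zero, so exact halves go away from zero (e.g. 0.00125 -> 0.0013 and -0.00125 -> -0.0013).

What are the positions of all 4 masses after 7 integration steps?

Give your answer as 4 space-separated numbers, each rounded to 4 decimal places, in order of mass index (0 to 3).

Answer: 6.4827 11.8601 16.2498 21.0119

Derivation:
Step 0: x=[7.0000 12.0000 16.0000 21.0000] v=[0.0000 0.0000 0.0000 0.0000]
Step 1: x=[6.9800 11.9950 16.0100 21.0000] v=[-0.2000 -0.0500 0.1000 0.0000]
Step 2: x=[6.9404 11.9850 16.0298 21.0001] v=[-0.3965 -0.1000 0.1975 0.0010]
Step 3: x=[6.8818 11.9700 16.0588 21.0005] v=[-0.5861 -0.1500 0.2901 0.0040]
Step 4: x=[6.8053 11.9500 16.0963 21.0015] v=[-0.7655 -0.2000 0.3754 0.0098]
Step 5: x=[6.7121 11.9250 16.1414 21.0034] v=[-0.9316 -0.2499 0.4513 0.0193]
Step 6: x=[6.6040 11.8950 16.1930 21.0067] v=[-1.0815 -0.2997 0.5159 0.0331]
Step 7: x=[6.4827 11.8601 16.2498 21.0119] v=[-1.2128 -0.3494 0.5675 0.0517]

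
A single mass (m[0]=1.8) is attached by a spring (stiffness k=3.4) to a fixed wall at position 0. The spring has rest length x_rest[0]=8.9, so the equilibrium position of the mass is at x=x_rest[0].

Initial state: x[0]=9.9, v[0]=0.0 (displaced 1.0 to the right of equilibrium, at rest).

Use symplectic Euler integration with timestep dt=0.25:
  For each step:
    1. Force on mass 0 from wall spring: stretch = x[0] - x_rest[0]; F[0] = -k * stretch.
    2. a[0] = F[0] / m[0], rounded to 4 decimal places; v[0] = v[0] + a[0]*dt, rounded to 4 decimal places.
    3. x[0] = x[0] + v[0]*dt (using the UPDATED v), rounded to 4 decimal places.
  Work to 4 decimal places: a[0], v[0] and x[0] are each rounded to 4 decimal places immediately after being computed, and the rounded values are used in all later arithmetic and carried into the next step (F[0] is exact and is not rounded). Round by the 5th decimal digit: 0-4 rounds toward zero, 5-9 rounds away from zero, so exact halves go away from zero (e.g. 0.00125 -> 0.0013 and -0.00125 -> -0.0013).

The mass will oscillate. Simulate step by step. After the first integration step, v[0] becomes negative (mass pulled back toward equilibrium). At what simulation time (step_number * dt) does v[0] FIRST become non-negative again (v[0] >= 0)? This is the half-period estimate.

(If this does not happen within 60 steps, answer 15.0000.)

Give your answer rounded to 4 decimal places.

Step 0: x=[9.9000] v=[0.0000]
Step 1: x=[9.7820] v=[-0.4722]
Step 2: x=[9.5598] v=[-0.8887]
Step 3: x=[9.2597] v=[-1.2003]
Step 4: x=[8.9172] v=[-1.3702]
Step 5: x=[8.5726] v=[-1.3783]
Step 6: x=[8.2667] v=[-1.2237]
Step 7: x=[8.0355] v=[-0.9247]
Step 8: x=[7.9064] v=[-0.5165]
Step 9: x=[7.8946] v=[-0.0473]
Step 10: x=[8.0015] v=[0.4275]
First v>=0 after going negative at step 10, time=2.5000

Answer: 2.5000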